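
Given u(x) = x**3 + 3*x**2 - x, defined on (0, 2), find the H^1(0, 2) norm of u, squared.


||u||_{H^1}^2 = 38362/105

The H^1 norm (squared) on an interval (0, L) is
  ||u||_{H^1}^2 = ∫_0^L u(x)^2 dx + ∫_0^L u'(x)^2 dx.
Compute u'(x) = 3*x**2 + 6*x - 1.
Then u(x)^2 = x**6 + 6*x**5 + 7*x**4 - 6*x**3 + x**2 and u'(x)^2 = 9*x**4 + 36*x**3 + 30*x**2 - 12*x + 1.
Integrate each monomial from 0 to 2 using ∫_0^2 c·x^n dx = c·2^(n+1)/(n+1):
  ∫_0^2 u(x)^2 dx = ∫_0^2 (x^6 + 6*x^5 + 7*x^4 - 6*x^3 + x^2) dx. Term by term:
    ∫_0^2 x^6 dx = 128/7;  ∫_0^2 6*x^5 dx = 64;  ∫_0^2 7*x^4 dx = 224/5;
    ∫_0^2 -6*x^3 dx = -24;  ∫_0^2 x^2 dx = 8/3.
  Sum: 128/7 + 64 + 224/5 − 24 + 8/3 = 11104/105.
  ∫_0^2 u'(x)^2 dx = ∫_0^2 (9*x^4 + 36*x^3 + 30*x^2 - 12*x + 1) dx. Term by term:
    ∫_0^2 9*x^4 dx = 288/5;  ∫_0^2 36*x^3 dx = 144;  ∫_0^2 30*x^2 dx = 80;
    ∫_0^2 -12*x dx = -24;  ∫_0^2 1 dx = 2.
  Sum: 288/5 + 144 + 80 − 24 + 2 = 1298/5.
Adding: ||u||_{H^1}^2 = 11104/105 + 1298/5 = 38362/105.


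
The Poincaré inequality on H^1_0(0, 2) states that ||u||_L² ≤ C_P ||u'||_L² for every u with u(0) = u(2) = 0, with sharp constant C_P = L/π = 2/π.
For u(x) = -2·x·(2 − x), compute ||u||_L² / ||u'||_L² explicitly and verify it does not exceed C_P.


||u||_L² / ||u'||_L² = sqrt(10)/5 < C_P = 2/π.

u(x) = -2·x·(2 − x), so u'(x) = 4*x - 4.
u(x) = -2·x·(2 − x) vanishes at x = 0 and x = 2, so u ∈ H^1_0(0, 2). Differentiate via the product rule and integrate the resulting polynomials term by term.
  ∫_0^2 u² dx = ∫_0^2 (4*x^4 - 16*x^3 + 16*x^2) dx. Term by term:
    ∫_0^2 4*x^4 dx = 128/5;  ∫_0^2 -16*x^3 dx = -64;  ∫_0^2 16*x^2 dx = 128/3.
  Sum: 128/5 − 64 + 128/3 = 64/15.
  ∫_0^2 (u')² dx = ∫_0^2 (16*x^2 - 32*x + 16) dx. Term by term:
    ∫_0^2 16*x^2 dx = 128/3;  ∫_0^2 -32*x dx = -64;  ∫_0^2 16 dx = 32.
  Sum: 128/3 − 64 + 32 = 32/3.
∫_0^2 u² dx = 64/15, so ||u||_L² = 8*sqrt(15)/15.
∫_0^2 (u')² dx = 32/3, so ||u'||_L² = 4*sqrt(6)/3.
Ratio ||u||_L² / ||u'||_L² = sqrt(10)/5.
Sharp Poincaré constant on H^1_0(0, 2) is C_P = L/π = 2/π, achieved by sin(π/2·x).
A polynomial bump cannot attain the sharp Poincaré constant (only the first sine eigenfunction does), so the ratio is strictly less than C_P, consistent with ||u||_L² ≤ C_P ||u'||_L².


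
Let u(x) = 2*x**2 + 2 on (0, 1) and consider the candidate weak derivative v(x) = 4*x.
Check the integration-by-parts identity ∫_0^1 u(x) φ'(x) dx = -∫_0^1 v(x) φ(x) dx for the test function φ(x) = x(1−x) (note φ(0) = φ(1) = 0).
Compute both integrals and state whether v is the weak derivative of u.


LHS = -1/3, RHS = -1/3. Yes, v = u' weakly.

u(x) = 2*x**2 + 2, classical derivative u'(x) = 4*x.
φ(x) = x(1−x), so φ'(x) = 1 - 2*x.
Note φ(0) = φ(1) = 0, so the boundary term u·φ vanishes.
LHS = ∫_0^1 u(x) φ'(x) dx = ∫_0^1 (-4*x^3 + 2*x^2 - 4*x + 2) dx. Term by term:
  ∫_0^1 -4*x^3 dx = -1;  ∫_0^1 2*x^2 dx = 2/3;  ∫_0^1 -4*x dx = -2;
  ∫_0^1 2 dx = 2.
Sum: -1 + 2/3 − 2 + 2 = -1/3.
So LHS = -1/3.
∫_0^1 v(x) φ(x) dx = ∫_0^1 (-4*x^3 + 4*x^2) dx. Term by term:
  ∫_0^1 -4*x^3 dx = -1;  ∫_0^1 4*x^2 dx = 4/3.
Sum: -1 + 4/3 = 1/3.
So RHS = -∫_0^1 v(x) φ(x) dx = -1/3.
LHS = RHS, so the identity holds for this test φ.
Moreover u is smooth here and v(x) = u'(x) = 4*x pointwise, so the identity holds for every test function. Hence v is the weak derivative of u.


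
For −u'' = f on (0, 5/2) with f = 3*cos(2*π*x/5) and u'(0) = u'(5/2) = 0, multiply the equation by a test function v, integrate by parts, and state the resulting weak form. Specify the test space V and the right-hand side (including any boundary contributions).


V = H^1(0, 5/2) (no boundary constraint on v; u is determined up to an additive constant); weak form: ∫_0^5/2 u'v' dx = ∫_0^5/2 (3*cos(2*π*x/5)) v dx for all v ∈ V.

Multiply both sides by a test function v and integrate from 0 to 5/2:
  ∫_0^5/2 −u''(x) v(x) dx = ∫_0^5/2 f(x) v(x) dx.
Integrate the LHS by parts once:
  ∫_0^5/2 −u'' v dx = −[u'(x) v(x)]_0^5/2 + ∫_0^5/2 u'(x) v'(x) dx.
Thus ∫_0^5/2 u'(x) v'(x) dx = ∫_0^5/2 f(x) v(x) dx + [u'(x) v(x)]_0^5/2.
Choose V so that boundary terms are either known or forced to vanish.
u has homogeneous Neumann: u'(0) = u'(5/2) = 0. So [u' v]_0^5/2 = 0·v(5/2) − 0·v(0) = 0 for any v; take V = H^1(0, 5/2).
Weak formulation: find u (satisfying any essential BC) such that ∫_0^5/2 u'(x) v'(x) dx = ∫_0^5/2 f v dx for all v ∈ V (homogeneous Neumann, so boundary terms vanish).
Substituting f(x) = 3*cos(2*π*x/5), the right-hand side is ∫_0^5/2 (3*cos(2*π*x/5)) v dx.
Compatibility check (pure Neumann): taking v ≡ 1 ∈ V gives 0 = ∫_0^5/2 f dx + (0) − (0), i.e. ∫_0^5/2 f dx must equal u'(0) − u'(5/2) = 0. Indeed ∫_0^5/2 (3*cos(2*π*x/5)) dx = 0, so the data are compatible. The solution is then unique only up to an additive constant (fix it e.g. by requiring ∫_0^5/2 u dx = 0).


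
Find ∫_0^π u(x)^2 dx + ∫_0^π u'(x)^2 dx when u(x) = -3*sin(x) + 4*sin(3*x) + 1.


||u||_{H^1(0,π)}^2 = -20/3 + 90*π

u'(x) = -3*cos(x) + 12*cos(3*x).
Expand u² and (u')² and integrate term by term on (0, π), using: for integers n ≥ 1, ∫_0^π sin²(nx) dx = ∫_0^π cos²(nx) dx = π/2; for n ≠ n', ∫_0^π sin(nx)sin(n'x) dx = ∫_0^π cos(nx)cos(n'x) dx = 0; and by product-to-sum, ∫_0^π sin(nx)cos(n'x) dx = ½∫_0^π [sin((n+n')x) + sin((n−n')x)] dx, which is 0 when n+n' is even and 2n/(n²−n'²) when n+n' is odd (it need not vanish on (0, π)). For the constant mode: ∫_0^π 1 dx = π, ∫_0^π cos(nx) dx = 0, ∫_0^π sin(nx) dx = (1−(−1)^n)/n.
  u² squared terms: (1)²·∫1 dx = 1·π = π;  (-3)²·∫sin(x)² dx = 9·π/2 = 9*π/2;  (4)²·∫sin(3x)² dx = 16·π/2 = 8*π.
  u² cross terms: 2·(1)·(-3)·∫1·sin(x) dx = -6·(2) = -12;  2·(1)·(4)·∫1·sin(3x) dx = 8·(2/3) = 16/3;  2·(-3)·(4)·∫sin(x)·sin(3x) dx = -24·(0) = 0.
  So ∫_0^π u² dx = π + 9*π/2 + 8*π − 12 + 16/3 + 0 = -20/3 + 27*π/2.
  (u')² squared terms: (-3)²·∫cos(x)² dx = 9·π/2 = 9*π/2;  (12)²·∫cos(3x)² dx = 144·π/2 = 72*π.
  (u')² cross terms: 2·(-3)·(12)·∫cos(x)·cos(3x) dx = -72·(0) = 0.
  So ∫_0^π (u')² dx = 9*π/2 + 72*π + 0 = 153*π/2.
||u||_{H^1}^2 = (-20/3 + 27*π/2) + (153*π/2) = -20/3 + 90*π.


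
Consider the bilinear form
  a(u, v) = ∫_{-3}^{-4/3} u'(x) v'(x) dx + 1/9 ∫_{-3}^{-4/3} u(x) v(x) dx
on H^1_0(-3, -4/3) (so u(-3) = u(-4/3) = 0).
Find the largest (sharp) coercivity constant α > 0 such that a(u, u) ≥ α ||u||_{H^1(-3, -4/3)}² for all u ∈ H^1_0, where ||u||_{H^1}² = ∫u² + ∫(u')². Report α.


α = (25 + 81*π^2)/(9*(25 + 9*π^2))

Coercivity of a(·,·) on H^1_0(-3, -4/3) means a(u, u) ≥ α ||u||_{H^1}² for every u ∈ H^1_0.
The interval has length L = 5/3, and Poincaré/coercivity depend only on L. Here a(u, u) = ∫(u')² + (1/9)·∫u².
Here 0 < c = 1/9 < 1. The condition a(u,u) ≥ α||u||_{H^1}² reads (1−α)∫(u')² ≥ (α−c)∫u². Any admissible α is ≤ 1 (rapidly oscillating u have ∫u²/∫(u')² → 0), and α = 1 would force 0 ≥ (1−c)∫u², impossible since c < 1; so 1−α > 0. By the sharp Poincaré inequality on H^1_0 of an interval of length L, ∫(u')² ≥ (π/L)²∫u² with equality for the first sine mode sin(π(x−x₀)/L) (x₀ the left endpoint), so the inequality holds for all u iff (1−α)(π/L)² ≥ α − c, i.e. α ≤ ((π/L)² + c)/((π/L)² + 1) = (1 + c(L/π)²)/(1 + (L/π)²). With (π/L)² = 9*π^2/25 and c = 1/9, the largest admissible constant is α = ((π/L)² + c)/((π/L)² + 1).
Simplifying, α = (25 + 81*π^2)/(9*(25 + 9*π^2)).


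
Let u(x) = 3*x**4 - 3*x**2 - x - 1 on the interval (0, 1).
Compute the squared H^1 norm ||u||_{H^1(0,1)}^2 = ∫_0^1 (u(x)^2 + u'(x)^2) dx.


||u||_{H^1}^2 = 259/30

The H^1 norm (squared) on an interval (0, L) is
  ||u||_{H^1}^2 = ∫_0^L u(x)^2 dx + ∫_0^L u'(x)^2 dx.
Compute u'(x) = 12*x**3 - 6*x - 1.
Then u(x)^2 = 9*x**8 - 18*x**6 - 6*x**5 + 3*x**4 + 6*x**3 + 7*x**2 + 2*x + 1 and u'(x)^2 = 144*x**6 - 144*x**4 - 24*x**3 + 36*x**2 + 12*x + 1.
Integrate each monomial from 0 to 1 using ∫_0^1 c·x^n dx = c·1^(n+1)/(n+1):
  ∫_0^1 u(x)^2 dx = ∫_0^1 (9*x^8 - 18*x^6 - 6*x^5 + 3*x^4 + 6*x^3 + 7*x^2 + 2*x + 1) dx. Term by term:
    ∫_0^1 9*x^8 dx = 1;  ∫_0^1 -18*x^6 dx = -18/7;  ∫_0^1 -6*x^5 dx = -1;
    ∫_0^1 3*x^4 dx = 3/5;  ∫_0^1 6*x^3 dx = 3/2;  ∫_0^1 7*x^2 dx = 7/3;
    ∫_0^1 2*x dx = 1;  ∫_0^1 1 dx = 1.
  Sum: 1 − 18/7 − 1 + 3/5 + 3/2 + 7/3 + 1 + 1 = 811/210.
  ∫_0^1 u'(x)^2 dx = ∫_0^1 (144*x^6 - 144*x^4 - 24*x^3 + 36*x^2 + 12*x + 1) dx. Term by term:
    ∫_0^1 144*x^6 dx = 144/7;  ∫_0^1 -144*x^4 dx = -144/5;  ∫_0^1 -24*x^3 dx = -6;
    ∫_0^1 36*x^2 dx = 12;  ∫_0^1 12*x dx = 6;  ∫_0^1 1 dx = 1.
  Sum: 144/7 − 144/5 − 6 + 12 + 6 + 1 = 167/35.
Adding: ||u||_{H^1}^2 = 811/210 + 167/35 = 259/30.


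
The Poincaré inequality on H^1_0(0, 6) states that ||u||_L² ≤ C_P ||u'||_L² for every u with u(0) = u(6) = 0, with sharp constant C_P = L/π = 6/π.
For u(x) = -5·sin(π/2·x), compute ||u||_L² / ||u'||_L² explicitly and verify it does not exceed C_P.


||u||_L² / ||u'||_L² = 2/π < C_P = 6/π.

u(x) = -5·sin(π/2·x), so u'(x) = -5*π*cos(π*x/2)/2.
Writing u(x) = A·sin(kπx/L) with A = -5 and k = 3, use ∫_0^L sin²(kπx/L) dx = L/2 and ∫_0^L cos²(kπx/L) dx = L/2.
u² = 25·sin²(π/2·x) and (u')² = 25*π^2/4·cos²(π/2·x), and each of sin², cos² integrates to L/2 = 3 over (0, 6).
∫_0^6 u² dx = 75, so ||u||_L² = 5*sqrt(3).
∫_0^6 (u')² dx = 75*π^2/4, so ||u'||_L² = 5*sqrt(3)*π/2.
Ratio ||u||_L² / ||u'||_L² = 2/π.
Sharp Poincaré constant on H^1_0(0, 6) is C_P = L/π = 6/π, achieved by sin(π/6·x).
This is the k = 3 harmonic; the ratio L/(kπ) is strictly less than C_P = L/π, consistent with the sharp inequality ||u||_L² ≤ C_P ||u'||_L².


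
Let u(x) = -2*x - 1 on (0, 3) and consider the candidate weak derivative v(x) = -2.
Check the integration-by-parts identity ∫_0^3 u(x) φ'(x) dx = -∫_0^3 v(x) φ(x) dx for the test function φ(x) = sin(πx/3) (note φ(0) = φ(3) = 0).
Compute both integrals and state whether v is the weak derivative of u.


LHS = 12/π, RHS = 12/π. Yes, v = u' weakly.

u(x) = -2*x - 1, classical derivative u'(x) = -2.
φ(x) = sin(πx/3), so φ'(x) = π*cos(π*x/3)/3.
Note φ(0) = φ(3) = 0, so the boundary term u·φ vanishes.
LHS = ∫_0^3 u(x) φ'(x) dx = ∫_0^3 (-2*π*x*cos(π*x/3)/3 - π*cos(π*x/3)/3) dx. Term by term:
  ∫_0^3 -π*cos(π*x/3)/3 dx = 0;  ∫_0^3 -2*π*x*cos(π*x/3)/3 dx = 12/π.
Sum: 0 + 12/π = 12/π.
So LHS = 12/π.
∫_0^3 v(x) φ(x) dx = ∫_0^3 (-2*sin(π*x/3)) dx. Term by term:
  ∫_0^3 -2*sin(π*x/3) dx = -12/π.
So RHS = -∫_0^3 v(x) φ(x) dx = 12/π.
LHS = RHS, so the identity holds for this test φ.
Moreover u is smooth here and v(x) = u'(x) = -2 pointwise, so the identity holds for every test function. Hence v is the weak derivative of u.


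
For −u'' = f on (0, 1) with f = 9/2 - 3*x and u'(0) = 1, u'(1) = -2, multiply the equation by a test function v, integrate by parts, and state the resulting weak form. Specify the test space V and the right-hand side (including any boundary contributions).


V = H^1(0, 1) (v unrestricted at boundary; u is determined up to an additive constant); weak form: ∫_0^1 u'v' dx = ∫_0^1 (9/2 - 3*x) v dx − 2·v(1) − v(0) for all v ∈ V.

Multiply both sides by a test function v and integrate from 0 to 1:
  ∫_0^1 −u''(x) v(x) dx = ∫_0^1 f(x) v(x) dx.
Integrate the LHS by parts once:
  ∫_0^1 −u'' v dx = −[u'(x) v(x)]_0^1 + ∫_0^1 u'(x) v'(x) dx.
Thus ∫_0^1 u'(x) v'(x) dx = ∫_0^1 f(x) v(x) dx + [u'(x) v(x)]_0^1.
Choose V so that boundary terms are either known or forced to vanish.
u has inhomogeneous Neumann u'(0) = 1, u'(1) = -2. [u' v]_0^1 = (-2)·v(1) − (1)·v(0) = − 2·v(1) − v(0). Take V = H^1(0, 1); boundary term becomes part of RHS.
Weak formulation: find u (satisfying any essential BC) such that ∫_0^1 u'(x) v'(x) dx = ∫_0^1 f v dx − 2·v(1) − v(0) for all v ∈ V (Neumann data are natural BCs: they enter the RHS as boundary terms).
Substituting f(x) = 9/2 - 3*x, the right-hand side is ∫_0^1 (9/2 - 3*x) v dx − 2·v(1) − v(0).
Compatibility check (pure Neumann): taking v ≡ 1 ∈ V gives 0 = ∫_0^1 f dx + (-2) − (1), i.e. ∫_0^1 f dx must equal u'(0) − u'(1) = 3. Indeed ∫_0^1 (9/2 - 3*x) dx = 3, so the data are compatible. The solution is then unique only up to an additive constant (fix it e.g. by requiring ∫_0^1 u dx = 0).


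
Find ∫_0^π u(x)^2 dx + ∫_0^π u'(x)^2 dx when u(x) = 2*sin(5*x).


||u||_{H^1(0,π)}^2 = 52*π

u'(x) = 10*cos(5*x).
Expand u² and (u')² and integrate term by term on (0, π), using: for integers n ≥ 1, ∫_0^π sin²(nx) dx = ∫_0^π cos²(nx) dx = π/2; for n ≠ n', ∫_0^π sin(nx)sin(n'x) dx = ∫_0^π cos(nx)cos(n'x) dx = 0; and by product-to-sum, ∫_0^π sin(nx)cos(n'x) dx = ½∫_0^π [sin((n+n')x) + sin((n−n')x)] dx, which is 0 when n+n' is even and 2n/(n²−n'²) when n+n' is odd (it need not vanish on (0, π)).
  u² squared terms: (2)²·∫sin(5x)² dx = 4·π/2 = 2*π.
  So ∫_0^π u² dx = 2*π.
  (u')² squared terms: (10)²·∫cos(5x)² dx = 100·π/2 = 50*π.
  So ∫_0^π (u')² dx = 50*π.
||u||_{H^1}^2 = (2*π) + (50*π) = 52*π.


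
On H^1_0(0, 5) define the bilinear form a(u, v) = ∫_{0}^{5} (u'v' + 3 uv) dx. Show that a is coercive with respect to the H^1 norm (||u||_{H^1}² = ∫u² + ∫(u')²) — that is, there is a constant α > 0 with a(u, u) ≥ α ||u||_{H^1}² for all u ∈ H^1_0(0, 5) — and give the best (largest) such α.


α = 1

Coercivity of a(·,·) on H^1_0(0, 5) means a(u, u) ≥ α ||u||_{H^1}² for every u ∈ H^1_0.
The interval has length L = 5, and Poincaré/coercivity depend only on L. Here a(u, u) = ∫(u')² + (3)·∫u².
Here c = 3 ≥ 1, so a(u,u) = ∫(u')² + c∫u² ≥ ∫(u')² + ∫u² = ||u||_{H^1}², i.e. α = 1 works. No larger α is possible: a(u,u) ≥ α||u||_{H^1}² means (1−α)∫(u')² ≥ (α−c)∫u², and for the modes u_n = sin(nπ(x−x₀)/L) (x₀ the left endpoint) one has ∫u_n²/∫(u_n')² = (L/(nπ))² → 0, so a(u_n,u_n)/||u_n||_{H^1}² → 1. Hence the optimal constant is α = 1.
Therefore α = 1.


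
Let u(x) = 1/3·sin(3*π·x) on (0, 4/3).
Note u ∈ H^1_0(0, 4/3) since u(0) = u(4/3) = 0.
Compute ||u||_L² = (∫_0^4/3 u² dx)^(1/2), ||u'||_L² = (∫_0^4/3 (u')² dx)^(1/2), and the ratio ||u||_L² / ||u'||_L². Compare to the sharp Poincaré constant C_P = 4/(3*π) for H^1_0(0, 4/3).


||u||_L² / ||u'||_L² = 1/(3*π) < C_P = 4/(3*π).

u(x) = 1/3·sin(3*π·x), so u'(x) = π*cos(3*π*x).
Writing u(x) = A·sin(kπx/L) with A = 1/3 and k = 4, use ∫_0^L sin²(kπx/L) dx = L/2 and ∫_0^L cos²(kπx/L) dx = L/2.
u² = 1/9·sin²(3*π·x) and (u')² = π^2·cos²(3*π·x), and each of sin², cos² integrates to L/2 = 2/3 over (0, 4/3).
∫_0^4/3 u² dx = 2/27, so ||u||_L² = sqrt(6)/9.
∫_0^4/3 (u')² dx = 2*π^2/3, so ||u'||_L² = sqrt(6)*π/3.
Ratio ||u||_L² / ||u'||_L² = 1/(3*π).
Sharp Poincaré constant on H^1_0(0, 4/3) is C_P = L/π = 4/(3*π), achieved by sin(3*π/4·x).
This is the k = 4 harmonic; the ratio L/(kπ) is strictly less than C_P = L/π, consistent with the sharp inequality ||u||_L² ≤ C_P ||u'||_L².


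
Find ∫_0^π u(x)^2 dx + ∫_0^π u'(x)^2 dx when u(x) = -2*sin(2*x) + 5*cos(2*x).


||u||_{H^1(0,π)}^2 = 145*π/2

u'(x) = -10*sin(2*x) - 4*cos(2*x).
Expand u² and (u')² and integrate term by term on (0, π), using: for integers n ≥ 1, ∫_0^π sin²(nx) dx = ∫_0^π cos²(nx) dx = π/2; for n ≠ n', ∫_0^π sin(nx)sin(n'x) dx = ∫_0^π cos(nx)cos(n'x) dx = 0; and by product-to-sum, ∫_0^π sin(nx)cos(n'x) dx = ½∫_0^π [sin((n+n')x) + sin((n−n')x)] dx, which is 0 when n+n' is even and 2n/(n²−n'²) when n+n' is odd (it need not vanish on (0, π)).
  u² squared terms: (-2)²·∫sin(2x)² dx = 4·π/2 = 2*π;  (5)²·∫cos(2x)² dx = 25·π/2 = 25*π/2.
  u² cross terms: 2·(-2)·(5)·∫sin(2x)·cos(2x) dx = -20·(0) = 0.
  So ∫_0^π u² dx = 2*π + 25*π/2 + 0 = 29*π/2.
  (u')² squared terms: (-10)²·∫sin(2x)² dx = 100·π/2 = 50*π;  (-4)²·∫cos(2x)² dx = 16·π/2 = 8*π.
  (u')² cross terms: 2·(-10)·(-4)·∫sin(2x)·cos(2x) dx = 80·(0) = 0.
  So ∫_0^π (u')² dx = 50*π + 8*π + 0 = 58*π.
||u||_{H^1}^2 = (29*π/2) + (58*π) = 145*π/2.


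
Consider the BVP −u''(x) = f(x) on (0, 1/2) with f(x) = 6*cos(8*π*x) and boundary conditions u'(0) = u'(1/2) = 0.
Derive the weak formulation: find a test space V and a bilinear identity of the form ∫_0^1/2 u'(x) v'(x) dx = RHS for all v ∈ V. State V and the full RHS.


V = H^1(0, 1/2) (no boundary constraint on v; u is determined up to an additive constant); weak form: ∫_0^1/2 u'v' dx = ∫_0^1/2 (6*cos(8*π*x)) v dx for all v ∈ V.

Multiply both sides by a test function v and integrate from 0 to 1/2:
  ∫_0^1/2 −u''(x) v(x) dx = ∫_0^1/2 f(x) v(x) dx.
Integrate the LHS by parts once:
  ∫_0^1/2 −u'' v dx = −[u'(x) v(x)]_0^1/2 + ∫_0^1/2 u'(x) v'(x) dx.
Thus ∫_0^1/2 u'(x) v'(x) dx = ∫_0^1/2 f(x) v(x) dx + [u'(x) v(x)]_0^1/2.
Choose V so that boundary terms are either known or forced to vanish.
u has homogeneous Neumann: u'(0) = u'(1/2) = 0. So [u' v]_0^1/2 = 0·v(1/2) − 0·v(0) = 0 for any v; take V = H^1(0, 1/2).
Weak formulation: find u (satisfying any essential BC) such that ∫_0^1/2 u'(x) v'(x) dx = ∫_0^1/2 f v dx for all v ∈ V (homogeneous Neumann, so boundary terms vanish).
Substituting f(x) = 6*cos(8*π*x), the right-hand side is ∫_0^1/2 (6*cos(8*π*x)) v dx.
Compatibility check (pure Neumann): taking v ≡ 1 ∈ V gives 0 = ∫_0^1/2 f dx + (0) − (0), i.e. ∫_0^1/2 f dx must equal u'(0) − u'(1/2) = 0. Indeed ∫_0^1/2 (6*cos(8*π*x)) dx = 0, so the data are compatible. The solution is then unique only up to an additive constant (fix it e.g. by requiring ∫_0^1/2 u dx = 0).


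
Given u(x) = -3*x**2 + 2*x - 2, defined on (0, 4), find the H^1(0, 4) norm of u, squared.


||u||_{H^1}^2 = 29408/15

The H^1 norm (squared) on an interval (0, L) is
  ||u||_{H^1}^2 = ∫_0^L u(x)^2 dx + ∫_0^L u'(x)^2 dx.
Compute u'(x) = 2 - 6*x.
Then u(x)^2 = 9*x**4 - 12*x**3 + 16*x**2 - 8*x + 4 and u'(x)^2 = 36*x**2 - 24*x + 4.
Integrate each monomial from 0 to 4 using ∫_0^4 c·x^n dx = c·4^(n+1)/(n+1):
  ∫_0^4 u(x)^2 dx = ∫_0^4 (9*x^4 - 12*x^3 + 16*x^2 - 8*x + 4) dx. Term by term:
    ∫_0^4 9*x^4 dx = 9216/5;  ∫_0^4 -12*x^3 dx = -768;  ∫_0^4 16*x^2 dx = 1024/3;
    ∫_0^4 -8*x dx = -64;  ∫_0^4 4 dx = 16.
  Sum: 9216/5 − 768 + 1024/3 − 64 + 16 = 20528/15.
  ∫_0^4 u'(x)^2 dx = ∫_0^4 (36*x^2 - 24*x + 4) dx. Term by term:
    ∫_0^4 36*x^2 dx = 768;  ∫_0^4 -24*x dx = -192;  ∫_0^4 4 dx = 16.
  Sum: 768 − 192 + 16 = 592.
Adding: ||u||_{H^1}^2 = 20528/15 + 592 = 29408/15.


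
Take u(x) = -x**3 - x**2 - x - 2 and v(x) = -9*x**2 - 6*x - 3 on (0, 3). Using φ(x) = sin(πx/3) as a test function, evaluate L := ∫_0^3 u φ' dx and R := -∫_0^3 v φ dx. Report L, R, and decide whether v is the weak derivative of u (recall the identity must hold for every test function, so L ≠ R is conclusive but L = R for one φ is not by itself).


LHS = -324/π^3 + 105/π, RHS = -972/π^3 + 315/π. No, v is not the weak derivative of u.

u(x) = -x**3 - x**2 - x - 2, classical derivative u'(x) = -3*x**2 - 2*x - 1.
φ(x) = sin(πx/3), so φ'(x) = π*cos(π*x/3)/3.
Note φ(0) = φ(3) = 0, so the boundary term u·φ vanishes.
LHS = ∫_0^3 u(x) φ'(x) dx = ∫_0^3 (-π*x^3*cos(π*x/3)/3 - π*x^2*cos(π*x/3)/3 - π*x*cos(π*x/3)/3 - 2*π*cos(π*x/3)/3) dx. Term by term:
  ∫_0^3 -2*π*cos(π*x/3)/3 dx = 0;  ∫_0^3 -π*x*cos(π*x/3)/3 dx = 6/π;  ∫_0^3 -π*x^2*cos(π*x/3)/3 dx = 18/π;
  ∫_0^3 -π*x^3*cos(π*x/3)/3 dx = -324/π^3 + 81/π.
Sum: 0 + 6/π + 18/π + -324/π^3 + 81/π = -324/π^3 + 105/π.
So LHS = -324/π^3 + 105/π.
∫_0^3 v(x) φ(x) dx = ∫_0^3 (-9*x^2*sin(π*x/3) - 6*x*sin(π*x/3) - 3*sin(π*x/3)) dx. Term by term:
  ∫_0^3 -3*sin(π*x/3) dx = -18/π;  ∫_0^3 -9*x^2*sin(π*x/3) dx = -243/π + 972/π^3;  ∫_0^3 -6*x*sin(π*x/3) dx = -54/π.
Sum: -18/π + -243/π + 972/π^3 − 54/π = -315/π + 972/π^3.
So RHS = -∫_0^3 v(x) φ(x) dx = -972/π^3 + 315/π.
LHS − RHS = -210/π + 648/π^3 ≠ 0, so the identity fails.
(For a valid weak derivative the identity must hold for EVERY test function, in particular this one. The failure shows v is NOT the weak derivative of u.)
Correct weak derivative would be u'(x) = -3*x**2 - 2*x - 1.


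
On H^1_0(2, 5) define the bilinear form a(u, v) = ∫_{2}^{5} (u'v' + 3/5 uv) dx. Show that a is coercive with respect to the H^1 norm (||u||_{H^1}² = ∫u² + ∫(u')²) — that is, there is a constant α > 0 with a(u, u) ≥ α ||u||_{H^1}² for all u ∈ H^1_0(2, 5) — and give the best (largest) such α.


α = (27/5 + π^2)/(9 + π^2)

Coercivity of a(·,·) on H^1_0(2, 5) means a(u, u) ≥ α ||u||_{H^1}² for every u ∈ H^1_0.
The interval has length L = 3, and Poincaré/coercivity depend only on L. Here a(u, u) = ∫(u')² + (3/5)·∫u².
Here 0 < c = 3/5 < 1. The condition a(u,u) ≥ α||u||_{H^1}² reads (1−α)∫(u')² ≥ (α−c)∫u². Any admissible α is ≤ 1 (rapidly oscillating u have ∫u²/∫(u')² → 0), and α = 1 would force 0 ≥ (1−c)∫u², impossible since c < 1; so 1−α > 0. By the sharp Poincaré inequality on H^1_0 of an interval of length L, ∫(u')² ≥ (π/L)²∫u² with equality for the first sine mode sin(π(x−x₀)/L) (x₀ the left endpoint), so the inequality holds for all u iff (1−α)(π/L)² ≥ α − c, i.e. α ≤ ((π/L)² + c)/((π/L)² + 1) = (1 + c(L/π)²)/(1 + (L/π)²). With (π/L)² = π^2/9 and c = 3/5, the largest admissible constant is α = ((π/L)² + c)/((π/L)² + 1).
Simplifying, α = (27/5 + π^2)/(9 + π^2).


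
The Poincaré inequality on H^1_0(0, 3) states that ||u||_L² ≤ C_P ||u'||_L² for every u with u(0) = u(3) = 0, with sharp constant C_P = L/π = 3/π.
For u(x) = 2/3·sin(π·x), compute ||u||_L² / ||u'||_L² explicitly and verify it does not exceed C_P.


||u||_L² / ||u'||_L² = 1/π < C_P = 3/π.

u(x) = 2/3·sin(π·x), so u'(x) = 2*π*cos(π*x)/3.
Writing u(x) = A·sin(kπx/L) with A = 2/3 and k = 3, use ∫_0^L sin²(kπx/L) dx = L/2 and ∫_0^L cos²(kπx/L) dx = L/2.
u² = 4/9·sin²(π·x) and (u')² = 4*π^2/9·cos²(π·x), and each of sin², cos² integrates to L/2 = 3/2 over (0, 3).
∫_0^3 u² dx = 2/3, so ||u||_L² = sqrt(6)/3.
∫_0^3 (u')² dx = 2*π^2/3, so ||u'||_L² = sqrt(6)*π/3.
Ratio ||u||_L² / ||u'||_L² = 1/π.
Sharp Poincaré constant on H^1_0(0, 3) is C_P = L/π = 3/π, achieved by sin(π/3·x).
This is the k = 3 harmonic; the ratio L/(kπ) is strictly less than C_P = L/π, consistent with the sharp inequality ||u||_L² ≤ C_P ||u'||_L².


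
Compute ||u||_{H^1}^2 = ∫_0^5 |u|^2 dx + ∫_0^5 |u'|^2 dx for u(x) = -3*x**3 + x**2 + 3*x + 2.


||u||_{H^1}^2 = 4917455/42

The H^1 norm (squared) on an interval (0, L) is
  ||u||_{H^1}^2 = ∫_0^L u(x)^2 dx + ∫_0^L u'(x)^2 dx.
Compute u'(x) = -9*x**2 + 2*x + 3.
Then u(x)^2 = 9*x**6 - 6*x**5 - 17*x**4 - 6*x**3 + 13*x**2 + 12*x + 4 and u'(x)^2 = 81*x**4 - 36*x**3 - 50*x**2 + 12*x + 9.
Integrate each monomial from 0 to 5 using ∫_0^5 c·x^n dx = c·5^(n+1)/(n+1):
  ∫_0^5 u(x)^2 dx = ∫_0^5 (9*x^6 - 6*x^5 - 17*x^4 - 6*x^3 + 13*x^2 + 12*x + 4) dx. Term by term:
    ∫_0^5 9*x^6 dx = 703125/7;  ∫_0^5 -6*x^5 dx = -15625;  ∫_0^5 -17*x^4 dx = -10625;
    ∫_0^5 -6*x^3 dx = -1875/2;  ∫_0^5 13*x^2 dx = 1625/3;  ∫_0^5 12*x dx = 150;
    ∫_0^5 4 dx = 20.
  Sum: 703125/7 − 15625 − 10625 − 1875/2 + 1625/3 + 150 + 20 = 3106765/42.
  ∫_0^5 u'(x)^2 dx = ∫_0^5 (81*x^4 - 36*x^3 - 50*x^2 + 12*x + 9) dx. Term by term:
    ∫_0^5 81*x^4 dx = 50625;  ∫_0^5 -36*x^3 dx = -5625;  ∫_0^5 -50*x^2 dx = -6250/3;
    ∫_0^5 12*x dx = 150;  ∫_0^5 9 dx = 45.
  Sum: 50625 − 5625 − 6250/3 + 150 + 45 = 129335/3.
Adding: ||u||_{H^1}^2 = 3106765/42 + 129335/3 = 4917455/42.


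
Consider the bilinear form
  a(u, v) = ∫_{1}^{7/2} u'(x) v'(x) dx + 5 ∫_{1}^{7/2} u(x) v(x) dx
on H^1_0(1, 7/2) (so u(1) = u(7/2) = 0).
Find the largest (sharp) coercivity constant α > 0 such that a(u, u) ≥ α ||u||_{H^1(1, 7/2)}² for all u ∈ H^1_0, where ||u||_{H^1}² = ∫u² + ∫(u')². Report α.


α = 1

Coercivity of a(·,·) on H^1_0(1, 7/2) means a(u, u) ≥ α ||u||_{H^1}² for every u ∈ H^1_0.
The interval has length L = 5/2, and Poincaré/coercivity depend only on L. Here a(u, u) = ∫(u')² + (5)·∫u².
Here c = 5 ≥ 1, so a(u,u) = ∫(u')² + c∫u² ≥ ∫(u')² + ∫u² = ||u||_{H^1}², i.e. α = 1 works. No larger α is possible: a(u,u) ≥ α||u||_{H^1}² means (1−α)∫(u')² ≥ (α−c)∫u², and for the modes u_n = sin(nπ(x−x₀)/L) (x₀ the left endpoint) one has ∫u_n²/∫(u_n')² = (L/(nπ))² → 0, so a(u_n,u_n)/||u_n||_{H^1}² → 1. Hence the optimal constant is α = 1.
Therefore α = 1.


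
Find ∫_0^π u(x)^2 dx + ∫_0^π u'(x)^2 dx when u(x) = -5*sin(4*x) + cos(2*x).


||u||_{H^1(0,π)}^2 = 215*π

u'(x) = -2*sin(2*x) - 20*cos(4*x).
Expand u² and (u')² and integrate term by term on (0, π), using: for integers n ≥ 1, ∫_0^π sin²(nx) dx = ∫_0^π cos²(nx) dx = π/2; for n ≠ n', ∫_0^π sin(nx)sin(n'x) dx = ∫_0^π cos(nx)cos(n'x) dx = 0; and by product-to-sum, ∫_0^π sin(nx)cos(n'x) dx = ½∫_0^π [sin((n+n')x) + sin((n−n')x)] dx, which is 0 when n+n' is even and 2n/(n²−n'²) when n+n' is odd (it need not vanish on (0, π)).
  u² squared terms: (-5)²·∫sin(4x)² dx = 25·π/2 = 25*π/2;  (1)²·∫cos(2x)² dx = 1·π/2 = π/2.
  u² cross terms: 2·(-5)·(1)·∫sin(4x)·cos(2x) dx = -10·(0) = 0.
  So ∫_0^π u² dx = 25*π/2 + π/2 + 0 = 13*π.
  (u')² squared terms: (-20)²·∫cos(4x)² dx = 400·π/2 = 200*π;  (-2)²·∫sin(2x)² dx = 4·π/2 = 2*π.
  (u')² cross terms: 2·(-20)·(-2)·∫cos(4x)·sin(2x) dx = 80·(0) = 0.
  So ∫_0^π (u')² dx = 200*π + 2*π + 0 = 202*π.
||u||_{H^1}^2 = (13*π) + (202*π) = 215*π.


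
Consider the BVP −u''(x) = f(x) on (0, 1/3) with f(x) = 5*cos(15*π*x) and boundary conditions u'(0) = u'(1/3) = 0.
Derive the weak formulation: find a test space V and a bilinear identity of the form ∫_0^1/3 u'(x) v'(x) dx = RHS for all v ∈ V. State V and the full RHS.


V = H^1(0, 1/3) (no boundary constraint on v; u is determined up to an additive constant); weak form: ∫_0^1/3 u'v' dx = ∫_0^1/3 (5*cos(15*π*x)) v dx for all v ∈ V.

Multiply both sides by a test function v and integrate from 0 to 1/3:
  ∫_0^1/3 −u''(x) v(x) dx = ∫_0^1/3 f(x) v(x) dx.
Integrate the LHS by parts once:
  ∫_0^1/3 −u'' v dx = −[u'(x) v(x)]_0^1/3 + ∫_0^1/3 u'(x) v'(x) dx.
Thus ∫_0^1/3 u'(x) v'(x) dx = ∫_0^1/3 f(x) v(x) dx + [u'(x) v(x)]_0^1/3.
Choose V so that boundary terms are either known or forced to vanish.
u has homogeneous Neumann: u'(0) = u'(1/3) = 0. So [u' v]_0^1/3 = 0·v(1/3) − 0·v(0) = 0 for any v; take V = H^1(0, 1/3).
Weak formulation: find u (satisfying any essential BC) such that ∫_0^1/3 u'(x) v'(x) dx = ∫_0^1/3 f v dx for all v ∈ V (homogeneous Neumann, so boundary terms vanish).
Substituting f(x) = 5*cos(15*π*x), the right-hand side is ∫_0^1/3 (5*cos(15*π*x)) v dx.
Compatibility check (pure Neumann): taking v ≡ 1 ∈ V gives 0 = ∫_0^1/3 f dx + (0) − (0), i.e. ∫_0^1/3 f dx must equal u'(0) − u'(1/3) = 0. Indeed ∫_0^1/3 (5*cos(15*π*x)) dx = 0, so the data are compatible. The solution is then unique only up to an additive constant (fix it e.g. by requiring ∫_0^1/3 u dx = 0).


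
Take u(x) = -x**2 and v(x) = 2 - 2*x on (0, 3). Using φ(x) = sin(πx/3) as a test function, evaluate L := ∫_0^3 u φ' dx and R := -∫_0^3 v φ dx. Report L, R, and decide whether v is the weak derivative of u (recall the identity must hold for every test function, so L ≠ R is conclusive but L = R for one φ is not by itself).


LHS = 18/π, RHS = 6/π. No, v is not the weak derivative of u.

u(x) = -x**2, classical derivative u'(x) = -2*x.
φ(x) = sin(πx/3), so φ'(x) = π*cos(π*x/3)/3.
Note φ(0) = φ(3) = 0, so the boundary term u·φ vanishes.
LHS = ∫_0^3 u(x) φ'(x) dx = ∫_0^3 (-π*x^2*cos(π*x/3)/3) dx. Term by term:
  ∫_0^3 -π*x^2*cos(π*x/3)/3 dx = 18/π.
So LHS = 18/π.
∫_0^3 v(x) φ(x) dx = ∫_0^3 (-2*x*sin(π*x/3) + 2*sin(π*x/3)) dx. Term by term:
  ∫_0^3 2*sin(π*x/3) dx = 12/π;  ∫_0^3 -2*x*sin(π*x/3) dx = -18/π.
Sum: 12/π − 18/π = -6/π.
So RHS = -∫_0^3 v(x) φ(x) dx = 6/π.
LHS − RHS = 12/π ≠ 0, so the identity fails.
(For a valid weak derivative the identity must hold for EVERY test function, in particular this one. The failure shows v is NOT the weak derivative of u.)
Correct weak derivative would be u'(x) = -2*x.


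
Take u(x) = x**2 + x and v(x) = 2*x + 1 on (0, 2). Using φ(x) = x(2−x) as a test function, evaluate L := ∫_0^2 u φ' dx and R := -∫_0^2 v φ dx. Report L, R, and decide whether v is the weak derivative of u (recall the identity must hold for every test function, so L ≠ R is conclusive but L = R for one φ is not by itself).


LHS = -4, RHS = -4. Yes, v = u' weakly.

u(x) = x**2 + x, classical derivative u'(x) = 2*x + 1.
φ(x) = x(2−x), so φ'(x) = 2 - 2*x.
Note φ(0) = φ(2) = 0, so the boundary term u·φ vanishes.
LHS = ∫_0^2 u(x) φ'(x) dx = ∫_0^2 (-2*x^3 + 2*x) dx. Term by term:
  ∫_0^2 -2*x^3 dx = -8;  ∫_0^2 2*x dx = 4.
Sum: -8 + 4 = -4.
So LHS = -4.
∫_0^2 v(x) φ(x) dx = ∫_0^2 (-2*x^3 + 3*x^2 + 2*x) dx. Term by term:
  ∫_0^2 -2*x^3 dx = -8;  ∫_0^2 3*x^2 dx = 8;  ∫_0^2 2*x dx = 4.
Sum: -8 + 8 + 4 = 4.
So RHS = -∫_0^2 v(x) φ(x) dx = -4.
LHS = RHS, so the identity holds for this test φ.
Moreover u is smooth here and v(x) = u'(x) = 2*x + 1 pointwise, so the identity holds for every test function. Hence v is the weak derivative of u.


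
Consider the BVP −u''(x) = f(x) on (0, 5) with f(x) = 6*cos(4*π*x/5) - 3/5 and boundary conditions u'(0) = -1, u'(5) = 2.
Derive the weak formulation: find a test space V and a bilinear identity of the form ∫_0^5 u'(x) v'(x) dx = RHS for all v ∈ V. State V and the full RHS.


V = H^1(0, 5) (v unrestricted at boundary; u is determined up to an additive constant); weak form: ∫_0^5 u'v' dx = ∫_0^5 (6*cos(4*π*x/5) - 3/5) v dx + 2·v(5) + v(0) for all v ∈ V.

Multiply both sides by a test function v and integrate from 0 to 5:
  ∫_0^5 −u''(x) v(x) dx = ∫_0^5 f(x) v(x) dx.
Integrate the LHS by parts once:
  ∫_0^5 −u'' v dx = −[u'(x) v(x)]_0^5 + ∫_0^5 u'(x) v'(x) dx.
Thus ∫_0^5 u'(x) v'(x) dx = ∫_0^5 f(x) v(x) dx + [u'(x) v(x)]_0^5.
Choose V so that boundary terms are either known or forced to vanish.
u has inhomogeneous Neumann u'(0) = -1, u'(5) = 2. [u' v]_0^5 = (2)·v(5) − (-1)·v(0) = 2·v(5) + v(0). Take V = H^1(0, 5); boundary term becomes part of RHS.
Weak formulation: find u (satisfying any essential BC) such that ∫_0^5 u'(x) v'(x) dx = ∫_0^5 f v dx + 2·v(5) + v(0) for all v ∈ V (Neumann data are natural BCs: they enter the RHS as boundary terms).
Substituting f(x) = 6*cos(4*π*x/5) - 3/5, the right-hand side is ∫_0^5 (6*cos(4*π*x/5) - 3/5) v dx + 2·v(5) + v(0).
Compatibility check (pure Neumann): taking v ≡ 1 ∈ V gives 0 = ∫_0^5 f dx + (2) − (-1), i.e. ∫_0^5 f dx must equal u'(0) − u'(5) = -3. Indeed ∫_0^5 (6*cos(4*π*x/5) - 3/5) dx = -3, so the data are compatible. The solution is then unique only up to an additive constant (fix it e.g. by requiring ∫_0^5 u dx = 0).


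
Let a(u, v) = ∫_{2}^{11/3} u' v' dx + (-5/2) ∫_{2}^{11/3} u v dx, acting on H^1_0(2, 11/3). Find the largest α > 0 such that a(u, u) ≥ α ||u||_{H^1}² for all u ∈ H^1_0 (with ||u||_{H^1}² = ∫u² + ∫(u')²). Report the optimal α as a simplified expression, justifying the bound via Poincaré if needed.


α = (-125 + 18*π^2)/(2*(25 + 9*π^2))

Coercivity of a(·,·) on H^1_0(2, 11/3) means a(u, u) ≥ α ||u||_{H^1}² for every u ∈ H^1_0.
The interval has length L = 5/3, and Poincaré/coercivity depend only on L. Here a(u, u) = ∫(u')² + (-5/2)·∫u².
Here c = -5/2 < 0 with |c| < (π/L)² = 9*π^2/25, so coercivity still holds. The condition a(u,u) ≥ α||u||_{H^1}² reads (1−α)∫(u')² ≥ (α−c)∫u². Any admissible α is ≤ 1 (rapidly oscillating u have ∫u²/∫(u')² → 0), and α = 1 would force 0 ≥ (1−c)∫u², impossible since c < 1; so 1−α > 0. By the sharp Poincaré inequality on H^1_0 of an interval of length L, ∫(u')² ≥ (π/L)²∫u² with equality for the first sine mode sin(π(x−x₀)/L) (x₀ the left endpoint), so the inequality holds for all u iff (1−α)(π/L)² ≥ α − c, i.e. α ≤ ((π/L)² + c)/((π/L)² + 1) = (1 + c(L/π)²)/(1 + (L/π)²). (Direct route, valid since c ≤ 0: Poincaré gives c∫u² ≥ c(L/π)²∫(u')², so a(u,u) ≥ (1 + c(L/π)²)∫(u')², while ||u||_{H^1}² ≤ (1 + (L/π)²)∫(u')²; dividing yields the same α.) With (π/L)² = 9*π^2/25 and c = -5/2, the largest admissible constant is α = ((π/L)² + c)/((π/L)² + 1).
Simplifying, α = (-125 + 18*π^2)/(2*(25 + 9*π^2)).


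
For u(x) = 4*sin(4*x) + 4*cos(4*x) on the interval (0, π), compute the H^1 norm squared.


||u||_{H^1(0,π)}^2 = 272*π

u'(x) = -16*sin(4*x) + 16*cos(4*x).
Expand u² and (u')² and integrate term by term on (0, π), using: for integers n ≥ 1, ∫_0^π sin²(nx) dx = ∫_0^π cos²(nx) dx = π/2; for n ≠ n', ∫_0^π sin(nx)sin(n'x) dx = ∫_0^π cos(nx)cos(n'x) dx = 0; and by product-to-sum, ∫_0^π sin(nx)cos(n'x) dx = ½∫_0^π [sin((n+n')x) + sin((n−n')x)] dx, which is 0 when n+n' is even and 2n/(n²−n'²) when n+n' is odd (it need not vanish on (0, π)).
  u² squared terms: (4)²·∫cos(4x)² dx = 16·π/2 = 8*π;  (4)²·∫sin(4x)² dx = 16·π/2 = 8*π.
  u² cross terms: 2·(4)·(4)·∫cos(4x)·sin(4x) dx = 32·(0) = 0.
  So ∫_0^π u² dx = 8*π + 8*π + 0 = 16*π.
  (u')² squared terms: (-16)²·∫sin(4x)² dx = 256·π/2 = 128*π;  (16)²·∫cos(4x)² dx = 256·π/2 = 128*π.
  (u')² cross terms: 2·(-16)·(16)·∫sin(4x)·cos(4x) dx = -512·(0) = 0.
  So ∫_0^π (u')² dx = 128*π + 128*π + 0 = 256*π.
||u||_{H^1}^2 = (16*π) + (256*π) = 272*π.


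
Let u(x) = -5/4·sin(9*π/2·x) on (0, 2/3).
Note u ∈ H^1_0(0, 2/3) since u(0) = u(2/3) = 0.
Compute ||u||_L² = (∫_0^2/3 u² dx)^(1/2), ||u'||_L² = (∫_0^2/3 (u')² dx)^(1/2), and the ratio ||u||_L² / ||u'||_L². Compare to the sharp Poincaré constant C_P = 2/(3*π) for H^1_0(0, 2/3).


||u||_L² / ||u'||_L² = 2/(9*π) < C_P = 2/(3*π).

u(x) = -5/4·sin(9*π/2·x), so u'(x) = -45*π*cos(9*π*x/2)/8.
Writing u(x) = A·sin(kπx/L) with A = -5/4 and k = 3, use ∫_0^L sin²(kπx/L) dx = L/2 and ∫_0^L cos²(kπx/L) dx = L/2.
u² = 25/16·sin²(9*π/2·x) and (u')² = 2025*π^2/64·cos²(9*π/2·x), and each of sin², cos² integrates to L/2 = 1/3 over (0, 2/3).
∫_0^2/3 u² dx = 25/48, so ||u||_L² = 5*sqrt(3)/12.
∫_0^2/3 (u')² dx = 675*π^2/64, so ||u'||_L² = 15*sqrt(3)*π/8.
Ratio ||u||_L² / ||u'||_L² = 2/(9*π).
Sharp Poincaré constant on H^1_0(0, 2/3) is C_P = L/π = 2/(3*π), achieved by sin(3*π/2·x).
This is the k = 3 harmonic; the ratio L/(kπ) is strictly less than C_P = L/π, consistent with the sharp inequality ||u||_L² ≤ C_P ||u'||_L².


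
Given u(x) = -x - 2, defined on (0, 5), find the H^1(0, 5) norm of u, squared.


||u||_{H^1}^2 = 350/3

The H^1 norm (squared) on an interval (0, L) is
  ||u||_{H^1}^2 = ∫_0^L u(x)^2 dx + ∫_0^L u'(x)^2 dx.
Compute u'(x) = -1.
Then u(x)^2 = x**2 + 4*x + 4 and u'(x)^2 = 1.
Integrate each monomial from 0 to 5 using ∫_0^5 c·x^n dx = c·5^(n+1)/(n+1):
  ∫_0^5 u(x)^2 dx = ∫_0^5 (x^2 + 4*x + 4) dx. Term by term:
    ∫_0^5 x^2 dx = 125/3;  ∫_0^5 4*x dx = 50;  ∫_0^5 4 dx = 20.
  Sum: 125/3 + 50 + 20 = 335/3.
  ∫_0^5 u'(x)^2 dx = ∫_0^5 (1) dx. Term by term:
    ∫_0^5 1 dx = 5.
Adding: ||u||_{H^1}^2 = 335/3 + 5 = 350/3.


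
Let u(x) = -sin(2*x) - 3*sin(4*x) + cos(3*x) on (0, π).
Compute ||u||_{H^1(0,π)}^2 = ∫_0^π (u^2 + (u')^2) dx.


||u||_{H^1(0,π)}^2 = -368/7 + 84*π

u'(x) = -3*sin(3*x) - 2*cos(2*x) - 12*cos(4*x).
Expand u² and (u')² and integrate term by term on (0, π), using: for integers n ≥ 1, ∫_0^π sin²(nx) dx = ∫_0^π cos²(nx) dx = π/2; for n ≠ n', ∫_0^π sin(nx)sin(n'x) dx = ∫_0^π cos(nx)cos(n'x) dx = 0; and by product-to-sum, ∫_0^π sin(nx)cos(n'x) dx = ½∫_0^π [sin((n+n')x) + sin((n−n')x)] dx, which is 0 when n+n' is even and 2n/(n²−n'²) when n+n' is odd (it need not vanish on (0, π)).
  u² squared terms: (-1)²·∫sin(2x)² dx = 1·π/2 = π/2;  (-3)²·∫sin(4x)² dx = 9·π/2 = 9*π/2;  (1)²·∫cos(3x)² dx = 1·π/2 = π/2.
  u² cross terms: 2·(-1)·(-3)·∫sin(2x)·sin(4x) dx = 6·(0) = 0;  2·(-1)·(1)·∫sin(2x)·cos(3x) dx = -2·(-4/5) = 8/5;  2·(-3)·(1)·∫sin(4x)·cos(3x) dx = -6·(8/7) = -48/7.
  So ∫_0^π u² dx = π/2 + 9*π/2 + π/2 + 0 + 8/5 − 48/7 = -184/35 + 11*π/2.
  (u')² squared terms: (-12)²·∫cos(4x)² dx = 144·π/2 = 72*π;  (-3)²·∫sin(3x)² dx = 9·π/2 = 9*π/2;  (-2)²·∫cos(2x)² dx = 4·π/2 = 2*π.
  (u')² cross terms: 2·(-12)·(-3)·∫cos(4x)·sin(3x) dx = 72·(-6/7) = -432/7;  2·(-12)·(-2)·∫cos(4x)·cos(2x) dx = 48·(0) = 0;  2·(-3)·(-2)·∫sin(3x)·cos(2x) dx = 12·(6/5) = 72/5.
  So ∫_0^π (u')² dx = 72*π + 9*π/2 + 2*π − 432/7 + 0 + 72/5 = -1656/35 + 157*π/2.
||u||_{H^1}^2 = (-184/35 + 11*π/2) + (-1656/35 + 157*π/2) = -368/7 + 84*π.


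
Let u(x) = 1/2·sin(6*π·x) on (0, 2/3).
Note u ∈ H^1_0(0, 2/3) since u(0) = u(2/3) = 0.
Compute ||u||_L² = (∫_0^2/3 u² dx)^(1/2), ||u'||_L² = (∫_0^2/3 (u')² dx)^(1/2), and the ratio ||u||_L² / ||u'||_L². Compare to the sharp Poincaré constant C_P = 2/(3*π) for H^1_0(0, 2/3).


||u||_L² / ||u'||_L² = 1/(6*π) < C_P = 2/(3*π).

u(x) = 1/2·sin(6*π·x), so u'(x) = 3*π*cos(6*π*x).
Writing u(x) = A·sin(kπx/L) with A = 1/2 and k = 4, use ∫_0^L sin²(kπx/L) dx = L/2 and ∫_0^L cos²(kπx/L) dx = L/2.
u² = 1/4·sin²(6*π·x) and (u')² = 9*π^2·cos²(6*π·x), and each of sin², cos² integrates to L/2 = 1/3 over (0, 2/3).
∫_0^2/3 u² dx = 1/12, so ||u||_L² = sqrt(3)/6.
∫_0^2/3 (u')² dx = 3*π^2, so ||u'||_L² = sqrt(3)*π.
Ratio ||u||_L² / ||u'||_L² = 1/(6*π).
Sharp Poincaré constant on H^1_0(0, 2/3) is C_P = L/π = 2/(3*π), achieved by sin(3*π/2·x).
This is the k = 4 harmonic; the ratio L/(kπ) is strictly less than C_P = L/π, consistent with the sharp inequality ||u||_L² ≤ C_P ||u'||_L².


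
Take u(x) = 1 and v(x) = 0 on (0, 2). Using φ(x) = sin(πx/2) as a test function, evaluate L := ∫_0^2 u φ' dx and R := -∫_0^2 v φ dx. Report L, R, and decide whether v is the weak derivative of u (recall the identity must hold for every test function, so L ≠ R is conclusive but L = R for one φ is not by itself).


LHS = 0, RHS = 0. Yes, v = u' weakly.

u(x) = 1, classical derivative u'(x) = 0.
φ(x) = sin(πx/2), so φ'(x) = π*cos(π*x/2)/2.
Note φ(0) = φ(2) = 0, so the boundary term u·φ vanishes.
LHS = ∫_0^2 u(x) φ'(x) dx = ∫_0^2 (π*cos(π*x/2)/2) dx. Term by term:
  ∫_0^2 π*cos(π*x/2)/2 dx = 0.
So LHS = 0.
∫_0^2 v(x) φ(x) dx = ∫_0^2 (0) dx. Term by term:
  ∫_0^2 0 dx = 0.
So RHS = -∫_0^2 v(x) φ(x) dx = 0.
LHS = RHS, so the identity holds for this test φ.
Moreover u is smooth here and v(x) = u'(x) = 0 pointwise, so the identity holds for every test function. Hence v is the weak derivative of u.


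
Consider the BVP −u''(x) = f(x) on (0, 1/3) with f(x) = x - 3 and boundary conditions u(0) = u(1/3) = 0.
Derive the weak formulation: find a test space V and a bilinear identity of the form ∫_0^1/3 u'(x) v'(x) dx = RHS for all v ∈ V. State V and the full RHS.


V = H^1_0(0, 1/3) (so v(0) = v(1/3) = 0); weak form: ∫_0^1/3 u'v' dx = ∫_0^1/3 (x - 3) v dx for all v ∈ V.

Multiply both sides by a test function v and integrate from 0 to 1/3:
  ∫_0^1/3 −u''(x) v(x) dx = ∫_0^1/3 f(x) v(x) dx.
Integrate the LHS by parts once:
  ∫_0^1/3 −u'' v dx = −[u'(x) v(x)]_0^1/3 + ∫_0^1/3 u'(x) v'(x) dx.
Thus ∫_0^1/3 u'(x) v'(x) dx = ∫_0^1/3 f(x) v(x) dx + [u'(x) v(x)]_0^1/3.
Choose V so that boundary terms are either known or forced to vanish.
u is Dirichlet: u(0) = u(1/3) = 0. Let V = H^1_0(0, 1/3); then v(0) = v(1/3) = 0, and [u' v]_0^1/3 = 0.
Weak formulation: find u (satisfying any essential BC) such that ∫_0^1/3 u'(x) v'(x) dx = ∫_0^1/3 f v dx for all v ∈ V.
Substituting f(x) = x - 3, the right-hand side is ∫_0^1/3 (x - 3) v dx.
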